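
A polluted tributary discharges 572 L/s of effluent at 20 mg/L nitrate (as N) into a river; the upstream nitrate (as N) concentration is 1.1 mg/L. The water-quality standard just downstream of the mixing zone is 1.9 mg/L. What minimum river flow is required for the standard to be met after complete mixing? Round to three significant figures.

Set C_mix = 1.9: (Q·1.100 + 572.0·20.00) / (Q + 572.0) = 1.9
→ Q = 572.0·(20.00 − 1.9)/(1.9 − 1.100) = 12940 L/s.

12900 L/s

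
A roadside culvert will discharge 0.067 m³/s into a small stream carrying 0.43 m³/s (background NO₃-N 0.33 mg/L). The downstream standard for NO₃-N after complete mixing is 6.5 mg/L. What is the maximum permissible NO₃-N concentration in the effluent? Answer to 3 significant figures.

46.1 mg/L

At the limit, (Qr·Cr + Qe·Cₑ)/(Qr + Qe) = 6.5:
Cₑ = (0.4970·6.5 − 0.4300·0.3300) / 0.06700 = 46.10 mg/L.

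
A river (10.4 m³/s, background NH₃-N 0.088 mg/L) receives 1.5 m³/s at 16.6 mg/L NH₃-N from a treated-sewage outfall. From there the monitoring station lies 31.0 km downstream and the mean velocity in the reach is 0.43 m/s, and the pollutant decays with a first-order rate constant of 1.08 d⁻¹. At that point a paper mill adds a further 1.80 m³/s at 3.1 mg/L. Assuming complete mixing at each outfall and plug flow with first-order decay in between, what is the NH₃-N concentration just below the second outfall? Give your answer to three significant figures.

Mass balance: C = (10.40·0.08800 + 1.500·16.60) / 11.90 = 25.82/11.90 = 2.169 mg/L; combined flow 11.90 m³/s.
Travel time t = 31.0·1000 / 0.43 = 72090 s = 20.03 h.
Applying C = C₀e^(−kt): 2.169 × 0.4061 = 0.8810 mg/L.
At the second outfall, C = (11.90·0.8810 + 1.800·3.100) / (11.90 + 1.800) = 1.173 mg/L.

1.17 mg/L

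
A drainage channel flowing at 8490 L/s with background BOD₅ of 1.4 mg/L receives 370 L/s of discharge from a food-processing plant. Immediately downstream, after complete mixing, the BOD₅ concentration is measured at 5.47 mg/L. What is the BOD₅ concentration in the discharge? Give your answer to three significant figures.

98.9 mg/L

Mass balance: 8490·1.400 + 370.0·Cₑ = 8860·5.470
→ Cₑ = (8860·5.470 − 8490·1.400) / 370.0 = 98.86 mg/L.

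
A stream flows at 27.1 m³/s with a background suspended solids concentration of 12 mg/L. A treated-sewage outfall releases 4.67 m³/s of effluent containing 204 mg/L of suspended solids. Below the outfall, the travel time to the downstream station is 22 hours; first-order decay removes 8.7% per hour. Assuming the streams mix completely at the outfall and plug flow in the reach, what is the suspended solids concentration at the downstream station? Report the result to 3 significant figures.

5.43 mg/L

After mixing, C = (27.10·12.00 + 4.670·204.0) / 31.77 = 1278/31.77 = 40.22 mg/L.
8.7%/h lost → k = −ln(1 − 0.087) = 0.09102 h⁻¹.
Applying C = C₀e^(−kt): 40.22 × 0.1350 = 5.430 mg/L.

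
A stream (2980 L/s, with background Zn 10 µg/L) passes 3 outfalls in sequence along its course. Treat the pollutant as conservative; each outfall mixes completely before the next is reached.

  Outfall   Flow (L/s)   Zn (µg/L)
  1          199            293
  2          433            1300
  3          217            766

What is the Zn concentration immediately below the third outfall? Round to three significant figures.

After outfall 1: Q = 2980 + 199.0 = 3179 L/s; C = (2980·10.00 + 199.0·293.0)/3179 = 27.72 µg/L.
After outfall 2: Q = 3179 + 433.0 = 3612 L/s; C = (3179·27.72 + 433.0·1300)/3612 = 180.2 µg/L.
After outfall 3: Q = 3612 + 217.0 = 3829 L/s; C = (3612·180.2 + 217.0·766.0)/3829 = 213.4 µg/L.

213 µg/L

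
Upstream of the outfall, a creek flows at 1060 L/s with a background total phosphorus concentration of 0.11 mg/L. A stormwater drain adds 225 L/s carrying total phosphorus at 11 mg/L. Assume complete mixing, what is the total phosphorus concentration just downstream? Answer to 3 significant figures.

2.02 mg/L

Mixed concentration C = ΣQC/ΣQ = (1060·0.1100 + 225.0·11.00) / 1285 = 2592/1285 = 2.017 mg/L.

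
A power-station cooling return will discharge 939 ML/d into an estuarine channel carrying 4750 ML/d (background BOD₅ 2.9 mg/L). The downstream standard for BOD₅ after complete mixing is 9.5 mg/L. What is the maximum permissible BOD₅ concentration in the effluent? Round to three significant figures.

42.9 mg/L

At the limit, (Qr·Cr + Qe·Cₑ)/(Qr + Qe) = 9.5:
Cₑ = (5689·9.5 − 4750·2.900) / 939.0 = 42.89 mg/L.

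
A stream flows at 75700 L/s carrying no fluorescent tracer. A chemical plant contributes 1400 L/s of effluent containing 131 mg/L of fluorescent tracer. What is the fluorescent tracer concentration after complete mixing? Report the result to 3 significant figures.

Mass balance: C = (75700·0 + 1400·131.0) / 77100 = 183400/77100 = 2.379 mg/L.

2.38 mg/L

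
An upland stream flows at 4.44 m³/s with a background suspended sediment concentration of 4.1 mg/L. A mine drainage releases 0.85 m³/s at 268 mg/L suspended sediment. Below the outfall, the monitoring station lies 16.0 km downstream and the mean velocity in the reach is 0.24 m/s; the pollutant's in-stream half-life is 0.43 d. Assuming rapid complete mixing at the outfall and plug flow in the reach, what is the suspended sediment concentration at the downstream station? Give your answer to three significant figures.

13.4 mg/L

Flow-weighted average: C = (4.440·4.100 + 0.8500·268.0) / 5.290 = 246.0/5.290 = 46.50 mg/L.
Travel time t = 16.0·1000 / 0.24 = 66670 s = 18.52 h.
Half-life 0.43 d → k = ln 2 / 0.43 = 1.612 d⁻¹.
Applying C = C₀e^(−kt): 46.50 × 0.2883 = 13.41 mg/L.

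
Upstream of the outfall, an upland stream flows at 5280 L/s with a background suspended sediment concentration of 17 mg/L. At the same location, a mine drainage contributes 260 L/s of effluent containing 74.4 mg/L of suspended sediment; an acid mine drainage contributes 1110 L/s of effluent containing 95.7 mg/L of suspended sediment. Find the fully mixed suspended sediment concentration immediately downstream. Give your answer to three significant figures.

Mass balance: C = (5280·17.00 + 260.0·74.40 + 1110·95.70) / 6650 = 215300/6650 = 32.38 mg/L.

32.4 mg/L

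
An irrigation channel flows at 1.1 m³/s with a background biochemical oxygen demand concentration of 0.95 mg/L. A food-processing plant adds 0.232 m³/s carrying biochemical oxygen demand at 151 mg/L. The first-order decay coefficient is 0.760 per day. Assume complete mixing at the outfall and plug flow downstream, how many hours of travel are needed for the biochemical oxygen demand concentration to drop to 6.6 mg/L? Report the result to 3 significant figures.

44.6 h

Mass balance: C = (1.100·0.9500 + 0.2320·151.0) / 1.332 = 36.08/1.332 = 27.08 mg/L.
27.08·exp(−k·t) = 6.6 → t = ln(27.08/6.6)/k = 160500 s = 44.59 h.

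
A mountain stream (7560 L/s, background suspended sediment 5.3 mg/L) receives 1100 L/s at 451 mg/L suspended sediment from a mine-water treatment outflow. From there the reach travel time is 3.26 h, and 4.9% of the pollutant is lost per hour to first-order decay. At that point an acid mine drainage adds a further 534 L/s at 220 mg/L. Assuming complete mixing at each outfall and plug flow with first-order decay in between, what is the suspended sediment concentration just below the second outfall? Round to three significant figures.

62.3 mg/L

Conservation of mass: C = (7560·5.300 + 1100·451.0) / 8660 = 536200/8660 = 61.91 mg/L; combined flow 8660 L/s.
4.9%/h lost → k = −ln(1 − 0.049) = 0.05024 h⁻¹.
Decay over the reach: 61.91·exp(−kt) = 61.91·0.8489 = 52.56 mg/L.
At the second outfall, C = (8660·52.56 + 534.0·220.0) / (8660 + 534.0) = 62.28 mg/L.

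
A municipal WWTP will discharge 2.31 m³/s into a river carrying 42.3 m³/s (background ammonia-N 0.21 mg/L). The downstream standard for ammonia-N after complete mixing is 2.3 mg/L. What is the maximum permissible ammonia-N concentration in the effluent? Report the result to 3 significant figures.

40.6 mg/L

At the limit, (Qr·Cr + Qe·Cₑ)/(Qr + Qe) = 2.3:
Cₑ = (44.61·2.3 − 42.30·0.2100) / 2.310 = 40.57 mg/L.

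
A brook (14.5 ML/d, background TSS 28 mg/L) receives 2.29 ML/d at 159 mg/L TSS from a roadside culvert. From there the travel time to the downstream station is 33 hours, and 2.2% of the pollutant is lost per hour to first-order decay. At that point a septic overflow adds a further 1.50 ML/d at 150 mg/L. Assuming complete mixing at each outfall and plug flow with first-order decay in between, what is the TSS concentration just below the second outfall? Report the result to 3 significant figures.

Flow-weighted average: C = (14.50·28.00 + 2.290·159.0) / 16.79 = 770.1/16.79 = 45.87 mg/L; combined flow 16.79 ML/d.
2.2%/h lost → k = −ln(1 − 0.022) = 0.02225 h⁻¹.
Applying C = C₀e^(−kt): 45.87 × 0.4799 = 22.01 mg/L.
Second outfall: C = (16.79·22.01 + 1.500·150.0)/18.29 = 32.51 mg/L.

32.5 mg/L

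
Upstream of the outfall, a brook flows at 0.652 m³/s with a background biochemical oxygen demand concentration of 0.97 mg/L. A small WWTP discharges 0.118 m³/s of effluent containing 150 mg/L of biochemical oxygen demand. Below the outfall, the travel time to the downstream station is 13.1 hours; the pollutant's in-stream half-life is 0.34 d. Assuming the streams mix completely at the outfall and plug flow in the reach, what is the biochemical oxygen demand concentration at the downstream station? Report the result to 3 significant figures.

7.82 mg/L

Mass balance: C = (0.6520·0.9700 + 0.1180·150.0) / 0.7700 = 18.33/0.7700 = 23.81 mg/L.
Half-life 0.34 d → k = ln 2 / 0.34 = 2.039 d⁻¹.
Decay over the reach: 23.81·exp(−kt) = 23.81·0.3286 = 7.825 mg/L.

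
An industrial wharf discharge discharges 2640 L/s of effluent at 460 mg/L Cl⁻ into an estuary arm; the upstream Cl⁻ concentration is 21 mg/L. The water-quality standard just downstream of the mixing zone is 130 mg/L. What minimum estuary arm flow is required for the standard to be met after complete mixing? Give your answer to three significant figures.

Set C_mix = 130: (Q·21.00 + 2640·460.0) / (Q + 2640) = 130
→ Q = 2640·(460.0 − 130)/(130 − 21.00) = 7993 L/s.

7990 L/s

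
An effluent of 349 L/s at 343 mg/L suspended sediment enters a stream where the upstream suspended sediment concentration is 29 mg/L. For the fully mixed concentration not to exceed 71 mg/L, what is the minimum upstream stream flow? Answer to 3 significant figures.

Set C_mix = 71: (Q·29.00 + 349.0·343.0) / (Q + 349.0) = 71
→ Q = 349.0·(343.0 − 71)/(71 − 29.00) = 2260 L/s.

2260 L/s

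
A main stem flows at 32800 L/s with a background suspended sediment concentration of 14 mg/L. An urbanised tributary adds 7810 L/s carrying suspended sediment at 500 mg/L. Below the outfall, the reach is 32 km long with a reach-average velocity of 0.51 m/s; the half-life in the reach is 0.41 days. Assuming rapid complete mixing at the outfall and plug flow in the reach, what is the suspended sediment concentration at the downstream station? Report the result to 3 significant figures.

Mass balance: C = (32800·14.00 + 7810·500.0) / 40610 = 4364000/40610 = 107.5 mg/L.
Travel time t = 32·1000 / 0.51 = 62750 s = 17.43 h.
Half-life 0.41 d → k = ln 2 / 0.41 = 1.691 d⁻¹.
After decay, C = 107.5 × e^(−kt) = 107.5 × 0.2930 = 31.48 mg/L.

31.5 mg/L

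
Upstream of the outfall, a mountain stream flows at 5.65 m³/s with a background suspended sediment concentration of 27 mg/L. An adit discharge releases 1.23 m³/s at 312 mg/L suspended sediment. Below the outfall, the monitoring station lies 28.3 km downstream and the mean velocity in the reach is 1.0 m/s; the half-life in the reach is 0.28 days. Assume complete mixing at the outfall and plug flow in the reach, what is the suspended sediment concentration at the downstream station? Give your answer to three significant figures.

After mixing, C = (5.650·27.00 + 1.230·312.0) / 6.880 = 536.3/6.880 = 77.95 mg/L.
Travel time t = 28.3·1000 / 1.0 = 28300 s = 7.861 h.
Half-life 0.28 d → k = ln 2 / 0.28 = 2.476 d⁻¹.
Decay over the reach: 77.95·exp(−kt) = 77.95·0.4445 = 34.65 mg/L.

34.6 mg/L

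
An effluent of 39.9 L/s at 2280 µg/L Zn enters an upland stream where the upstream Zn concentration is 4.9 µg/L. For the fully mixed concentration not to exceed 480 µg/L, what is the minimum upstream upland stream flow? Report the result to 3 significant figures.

Set C_mix = 480: (Q·4.900 + 39.90·2280) / (Q + 39.90) = 480
→ Q = 39.90·(2280 − 480)/(480 − 4.900) = 151.2 L/s.

151 L/s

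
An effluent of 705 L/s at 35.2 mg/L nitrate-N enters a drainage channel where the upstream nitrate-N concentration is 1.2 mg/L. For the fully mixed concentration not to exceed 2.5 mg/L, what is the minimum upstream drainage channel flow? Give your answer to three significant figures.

17700 L/s

Set C_mix = 2.5: (Q·1.200 + 705.0·35.20) / (Q + 705.0) = 2.5
→ Q = 705.0·(35.20 − 2.5)/(2.5 − 1.200) = 17730 L/s.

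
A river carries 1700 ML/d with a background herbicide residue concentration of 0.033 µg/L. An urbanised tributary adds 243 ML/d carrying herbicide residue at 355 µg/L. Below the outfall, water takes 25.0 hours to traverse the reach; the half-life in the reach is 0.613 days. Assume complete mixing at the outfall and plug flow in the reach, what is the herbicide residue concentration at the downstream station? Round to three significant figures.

13.7 µg/L

After mixing, C = (1700·0.03300 + 243.0·355.0) / 1943 = 86320/1943 = 44.43 µg/L.
Half-life 0.613 d → k = ln 2 / 0.613 = 1.131 d⁻¹.
After decay, C = 44.43 × e^(−kt) = 44.43 × 0.3079 = 13.68 µg/L.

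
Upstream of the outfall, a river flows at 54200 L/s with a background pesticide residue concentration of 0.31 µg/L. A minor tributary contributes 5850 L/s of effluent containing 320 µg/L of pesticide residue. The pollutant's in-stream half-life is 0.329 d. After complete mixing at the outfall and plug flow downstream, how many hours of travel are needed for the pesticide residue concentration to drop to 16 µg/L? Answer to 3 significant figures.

Conservation of mass: C = (54200·0.3100 + 5850·320.0) / 60050 = 1889000/60050 = 31.45 µg/L.
Half-life 0.329 d → k = ln 2 / 0.329 = 2.107 d⁻¹.
31.45·exp(−k·t) = 16 → t = ln(31.45/16)/k = 27720 s = 7.700 h.

7.70 h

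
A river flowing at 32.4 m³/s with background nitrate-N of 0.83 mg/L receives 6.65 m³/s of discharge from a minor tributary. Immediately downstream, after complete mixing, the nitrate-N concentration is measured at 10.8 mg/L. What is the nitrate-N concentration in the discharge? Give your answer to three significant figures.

59.4 mg/L

Mass balance: 32.40·0.8300 + 6.650·Cₑ = 39.05·10.80
→ Cₑ = (39.05·10.80 − 32.40·0.8300) / 6.650 = 59.38 mg/L.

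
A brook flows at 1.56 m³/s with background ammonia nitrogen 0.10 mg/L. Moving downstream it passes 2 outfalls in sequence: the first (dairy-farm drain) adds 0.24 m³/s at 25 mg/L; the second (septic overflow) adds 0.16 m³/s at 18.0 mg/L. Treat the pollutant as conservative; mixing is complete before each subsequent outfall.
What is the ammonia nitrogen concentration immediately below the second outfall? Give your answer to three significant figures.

4.61 mg/L

Below outfall 1: Q → 1.800 m³/s, C = (1.560·0.1000 + 0.2400·25.00)/1.800 = 3.420 mg/L.
Below outfall 2: Q → 1.960 m³/s, C = (1.800·3.420 + 0.1600·18.00)/1.960 = 4.610 mg/L.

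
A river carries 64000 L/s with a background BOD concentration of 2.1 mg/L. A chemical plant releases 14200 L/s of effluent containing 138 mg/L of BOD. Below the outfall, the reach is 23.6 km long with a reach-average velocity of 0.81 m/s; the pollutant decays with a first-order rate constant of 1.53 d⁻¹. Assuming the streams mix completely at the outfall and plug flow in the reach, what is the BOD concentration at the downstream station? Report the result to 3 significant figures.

Mixed concentration C = ΣQC/ΣQ = (64000·2.100 + 14200·138.0) / 78200 = 2094000/78200 = 26.78 mg/L.
Travel time t = 23.6·1000 / 0.81 = 29140 s = 8.093 h.
Applying C = C₀e^(−kt): 26.78 × 0.5969 = 15.98 mg/L.

16.0 mg/L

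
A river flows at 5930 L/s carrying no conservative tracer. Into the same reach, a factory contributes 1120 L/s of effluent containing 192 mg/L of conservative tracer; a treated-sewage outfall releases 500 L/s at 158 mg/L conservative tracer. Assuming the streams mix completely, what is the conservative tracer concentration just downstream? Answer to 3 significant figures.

After mixing, C = (5930·0 + 1120·192.0 + 500.0·158.0) / 7550 = 294000/7550 = 38.95 mg/L.

38.9 mg/L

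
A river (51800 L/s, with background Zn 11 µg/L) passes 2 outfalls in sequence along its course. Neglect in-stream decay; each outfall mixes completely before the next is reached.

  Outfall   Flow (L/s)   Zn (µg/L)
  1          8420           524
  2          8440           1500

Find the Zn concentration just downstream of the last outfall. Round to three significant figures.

257 µg/L

After outfall 1: Q = 51800 + 8420 = 60220 L/s; C = (51800·11.00 + 8420·524.0)/60220 = 82.73 µg/L.
After outfall 2: Q = 60220 + 8440 = 68660 L/s; C = (60220·82.73 + 8440·1500)/68660 = 256.9 µg/L.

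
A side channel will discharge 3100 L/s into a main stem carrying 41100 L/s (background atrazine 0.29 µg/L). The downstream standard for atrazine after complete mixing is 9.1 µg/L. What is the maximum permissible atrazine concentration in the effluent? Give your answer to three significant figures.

At the limit, (Qr·Cr + Qe·Cₑ)/(Qr + Qe) = 9.1:
Cₑ = (44200·9.1 − 41100·0.2900) / 3100 = 125.9 µg/L.

126 µg/L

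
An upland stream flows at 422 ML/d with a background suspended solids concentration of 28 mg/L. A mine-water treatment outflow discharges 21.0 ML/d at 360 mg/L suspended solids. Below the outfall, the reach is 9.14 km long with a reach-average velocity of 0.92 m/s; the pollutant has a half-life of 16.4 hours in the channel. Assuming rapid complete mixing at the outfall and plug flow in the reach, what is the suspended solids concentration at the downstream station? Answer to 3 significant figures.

Mixed concentration C = ΣQC/ΣQ = (422.0·28.00 + 21.00·360.0) / 443.0 = 19380/443.0 = 43.74 mg/L.
Travel time t = 9.14·1000 / 0.92 = 9935 s = 2.760 h.
Half-life 16.4 h → k = ln 2 / 16.4 = 0.04227 h⁻¹ = 1.014 d⁻¹.
First-order decay: C = 43.74·exp(−k·t) = 43.74·0.8899 = 38.92 mg/L.

38.9 mg/L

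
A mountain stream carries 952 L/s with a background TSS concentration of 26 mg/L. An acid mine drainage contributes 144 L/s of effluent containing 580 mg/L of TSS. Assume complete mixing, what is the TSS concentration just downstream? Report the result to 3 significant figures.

98.8 mg/L

Mass balance: C = (952.0·26.00 + 144.0·580.0) / 1096 = 108300/1096 = 98.79 mg/L.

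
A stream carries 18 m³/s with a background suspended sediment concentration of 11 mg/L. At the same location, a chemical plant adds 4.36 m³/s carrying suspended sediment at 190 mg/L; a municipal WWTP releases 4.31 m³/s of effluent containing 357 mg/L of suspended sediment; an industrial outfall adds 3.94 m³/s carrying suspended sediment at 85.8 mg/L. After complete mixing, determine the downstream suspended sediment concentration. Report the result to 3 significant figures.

94.8 mg/L

Conservation of mass: C = (18.00·11.00 + 4.360·190.0 + 4.310·357.0 + 3.940·85.80) / 30.61 = 2903/30.61 = 94.84 mg/L.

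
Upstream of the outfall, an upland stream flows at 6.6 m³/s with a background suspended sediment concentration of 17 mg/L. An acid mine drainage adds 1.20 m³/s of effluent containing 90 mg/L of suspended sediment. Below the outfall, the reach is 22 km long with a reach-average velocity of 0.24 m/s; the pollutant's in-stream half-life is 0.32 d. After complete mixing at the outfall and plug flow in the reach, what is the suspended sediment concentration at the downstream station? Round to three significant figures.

Conservation of mass: C = (6.600·17.00 + 1.200·90.00) / 7.800 = 220.2/7.800 = 28.23 mg/L.
Travel time t = 22·1000 / 0.24 = 91670 s = 25.46 h.
Half-life 0.32 d → k = ln 2 / 0.32 = 2.166 d⁻¹.
Applying C = C₀e^(−kt): 28.23 × 0.1004 = 2.836 mg/L.

2.84 mg/L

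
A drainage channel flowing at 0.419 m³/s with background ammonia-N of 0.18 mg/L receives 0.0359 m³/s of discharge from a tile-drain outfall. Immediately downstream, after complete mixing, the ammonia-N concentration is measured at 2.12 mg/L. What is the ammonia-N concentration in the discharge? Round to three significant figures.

24.8 mg/L

Mass balance: 0.4190·0.1800 + 0.03590·Cₑ = 0.4549·2.120
→ Cₑ = (0.4549·2.120 − 0.4190·0.1800) / 0.03590 = 24.76 mg/L.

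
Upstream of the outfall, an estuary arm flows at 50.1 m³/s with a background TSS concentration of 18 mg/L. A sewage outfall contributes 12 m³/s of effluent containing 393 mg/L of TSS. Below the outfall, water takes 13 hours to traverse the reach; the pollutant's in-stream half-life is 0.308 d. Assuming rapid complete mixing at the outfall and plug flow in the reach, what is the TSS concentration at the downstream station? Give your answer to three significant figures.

26.7 mg/L

Flow-weighted average: C = (50.10·18.00 + 12.00·393.0) / 62.10 = 5618/62.10 = 90.46 mg/L.
Half-life 0.308 d → k = ln 2 / 0.308 = 2.250 d⁻¹.
After decay, C = 90.46 × e^(−kt) = 90.46 × 0.2955 = 26.73 mg/L.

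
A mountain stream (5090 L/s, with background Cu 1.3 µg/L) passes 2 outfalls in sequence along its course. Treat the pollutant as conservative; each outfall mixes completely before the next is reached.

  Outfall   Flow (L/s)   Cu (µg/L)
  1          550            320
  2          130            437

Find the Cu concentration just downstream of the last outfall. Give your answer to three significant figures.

41.5 µg/L

After outfall 1: Q = 5090 + 550.0 = 5640 L/s; C = (5090·1.300 + 550.0·320.0)/5640 = 32.38 µg/L.
After outfall 2: Q = 5640 + 130.0 = 5770 L/s; C = (5640·32.38 + 130.0·437.0)/5770 = 41.50 µg/L.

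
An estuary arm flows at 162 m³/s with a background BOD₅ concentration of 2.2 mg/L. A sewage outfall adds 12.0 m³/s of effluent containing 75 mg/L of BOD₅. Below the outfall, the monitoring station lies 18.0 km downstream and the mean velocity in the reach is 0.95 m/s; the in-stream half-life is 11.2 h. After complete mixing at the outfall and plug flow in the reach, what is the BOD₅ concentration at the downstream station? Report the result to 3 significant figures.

Flow-weighted average: C = (162.0·2.200 + 12.00·75.00) / 174.0 = 1256/174.0 = 7.221 mg/L.
Travel time t = 18.0·1000 / 0.95 = 18950 s = 5.263 h.
Half-life 11.2 h → k = ln 2 / 11.2 = 0.06189 h⁻¹ = 1.485 d⁻¹.
First-order decay: C = 7.221·exp(−k·t) = 7.221·0.7220 = 5.213 mg/L.

5.21 mg/L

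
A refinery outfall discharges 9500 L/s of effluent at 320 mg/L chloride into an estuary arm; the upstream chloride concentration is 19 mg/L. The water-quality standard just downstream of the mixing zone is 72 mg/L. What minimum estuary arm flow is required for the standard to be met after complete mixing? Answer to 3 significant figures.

Set C_mix = 72: (Q·19.00 + 9500·320.0) / (Q + 9500) = 72
→ Q = 9500·(320.0 − 72)/(72 − 19.00) = 44450 L/s.

44500 L/s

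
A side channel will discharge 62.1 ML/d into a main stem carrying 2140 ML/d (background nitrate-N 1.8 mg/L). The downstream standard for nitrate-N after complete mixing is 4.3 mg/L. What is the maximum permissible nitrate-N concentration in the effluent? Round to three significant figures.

At the limit, (Qr·Cr + Qe·Cₑ)/(Qr + Qe) = 4.3:
Cₑ = (2202·4.3 − 2140·1.800) / 62.10 = 90.45 mg/L.

90.5 mg/L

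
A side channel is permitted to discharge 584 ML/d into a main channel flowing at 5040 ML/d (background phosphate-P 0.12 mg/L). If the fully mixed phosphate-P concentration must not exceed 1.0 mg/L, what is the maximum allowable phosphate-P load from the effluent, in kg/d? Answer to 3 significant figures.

5020 kg/d

Mass balance at the limit: 5040·0.1200 + 584.0·Cₑ = 5624·1.0 → Cₑ = 8.595 mg/L.
584.0 ML/d = 6.759 m³/s. Load = 6.759 m³/s × 8.595 g/m³ × 86 400 s/d = 5019 kg/d.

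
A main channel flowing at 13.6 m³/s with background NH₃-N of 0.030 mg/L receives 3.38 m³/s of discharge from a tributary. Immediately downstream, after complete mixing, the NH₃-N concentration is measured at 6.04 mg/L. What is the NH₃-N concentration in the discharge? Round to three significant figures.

30.2 mg/L

Mass balance: 13.60·0.03000 + 3.380·Cₑ = 16.98·6.040
→ Cₑ = (16.98·6.040 − 13.60·0.03000) / 3.380 = 30.22 mg/L.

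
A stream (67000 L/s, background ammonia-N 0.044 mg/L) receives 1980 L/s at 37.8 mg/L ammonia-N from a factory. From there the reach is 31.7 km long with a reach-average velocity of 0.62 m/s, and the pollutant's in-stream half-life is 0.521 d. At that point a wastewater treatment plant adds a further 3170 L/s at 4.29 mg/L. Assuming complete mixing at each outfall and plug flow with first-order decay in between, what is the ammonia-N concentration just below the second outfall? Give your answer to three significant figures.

Flow-weighted average: C = (67000·0.04400 + 1980·37.80) / 68980 = 77790/68980 = 1.128 mg/L; combined flow 68980 L/s.
Travel time t = 31.7·1000 / 0.62 = 51130 s = 14.20 h.
Half-life 0.521 d → k = ln 2 / 0.521 = 1.330 d⁻¹.
First-order decay: C = 1.128·exp(−k·t) = 1.128·0.4551 = 0.5132 mg/L.
Second outfall: C = (68980·0.5132 + 3170·4.290)/72150 = 0.6791 mg/L.

0.679 mg/L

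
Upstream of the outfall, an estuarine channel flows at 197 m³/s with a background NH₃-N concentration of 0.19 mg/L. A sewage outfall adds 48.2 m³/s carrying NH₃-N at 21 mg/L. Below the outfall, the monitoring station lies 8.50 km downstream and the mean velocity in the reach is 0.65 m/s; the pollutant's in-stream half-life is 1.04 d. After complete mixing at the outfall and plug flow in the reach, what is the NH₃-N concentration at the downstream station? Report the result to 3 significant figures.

3.87 mg/L

Mixed concentration C = ΣQC/ΣQ = (197.0·0.1900 + 48.20·21.00) / 245.2 = 1050/245.2 = 4.281 mg/L.
Travel time t = 8.50·1000 / 0.65 = 13080 s = 3.632 h.
Half-life 1.04 d → k = ln 2 / 1.04 = 0.6665 d⁻¹.
First-order decay: C = 4.281·exp(−k·t) = 4.281·0.9040 = 3.870 mg/L.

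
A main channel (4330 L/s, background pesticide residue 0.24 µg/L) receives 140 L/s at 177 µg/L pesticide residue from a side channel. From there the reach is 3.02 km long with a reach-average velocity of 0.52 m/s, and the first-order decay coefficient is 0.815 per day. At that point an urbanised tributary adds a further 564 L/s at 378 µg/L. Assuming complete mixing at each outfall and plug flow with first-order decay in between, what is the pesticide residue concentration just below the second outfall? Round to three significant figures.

47.2 µg/L

Mass balance: C = (4330·0.2400 + 140.0·177.0) / 4470 = 25820/4470 = 5.776 µg/L; combined flow 4470 L/s.
Travel time t = 3.02·1000 / 0.52 = 5808 s = 1.613 h.
After decay, C = 5.776 × e^(−kt) = 5.776 × 0.9467 = 5.468 µg/L.
At the second outfall, C = (4470·5.468 + 564.0·378.0) / (4470 + 564.0) = 47.21 µg/L.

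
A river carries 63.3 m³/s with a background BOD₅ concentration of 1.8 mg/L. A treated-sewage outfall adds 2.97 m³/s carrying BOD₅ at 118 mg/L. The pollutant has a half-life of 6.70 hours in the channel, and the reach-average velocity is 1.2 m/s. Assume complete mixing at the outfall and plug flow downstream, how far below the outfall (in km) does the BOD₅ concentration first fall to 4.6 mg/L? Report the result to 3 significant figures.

17.6 km

Flow-weighted average: C = (63.30·1.800 + 2.970·118.0) / 66.27 = 464.4/66.27 = 7.008 mg/L.
Half-life 6.70 h → k = ln 2 / 6.70 = 0.1035 h⁻¹ = 2.483 d⁻¹.
Set 7.008·exp(−k·t) = 4.6 → t = ln(7.008/4.6)/k = 14650 s = 4.069 h.
Distance = v·t = 1.2·14650 = 17580 m = 17.58 km.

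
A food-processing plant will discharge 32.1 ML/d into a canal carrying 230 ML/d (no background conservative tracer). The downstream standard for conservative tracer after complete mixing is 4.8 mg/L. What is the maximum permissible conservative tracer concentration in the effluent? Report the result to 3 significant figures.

At the limit, (Qr·Cr + Qe·Cₑ)/(Qr + Qe) = 4.8:
Cₑ = (262.1·4.8 − 230.0·0) / 32.10 = 39.19 mg/L.

39.2 mg/L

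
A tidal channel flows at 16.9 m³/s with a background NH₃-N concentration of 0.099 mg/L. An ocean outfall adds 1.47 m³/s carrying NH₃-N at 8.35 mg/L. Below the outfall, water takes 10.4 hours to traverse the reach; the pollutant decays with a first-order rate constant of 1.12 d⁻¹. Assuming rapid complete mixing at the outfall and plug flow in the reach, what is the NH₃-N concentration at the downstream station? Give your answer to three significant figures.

Mixed concentration C = ΣQC/ΣQ = (16.90·0.09900 + 1.470·8.350) / 18.37 = 13.95/18.37 = 0.7593 mg/L.
After decay, C = 0.7593 × e^(−kt) = 0.7593 × 0.6155 = 0.4673 mg/L.

0.467 mg/L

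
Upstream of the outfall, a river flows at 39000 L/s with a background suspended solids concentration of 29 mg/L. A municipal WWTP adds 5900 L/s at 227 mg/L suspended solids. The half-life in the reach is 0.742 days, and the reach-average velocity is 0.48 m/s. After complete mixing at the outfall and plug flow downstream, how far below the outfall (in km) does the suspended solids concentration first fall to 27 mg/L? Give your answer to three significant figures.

Flow-weighted average: C = (39000·29.00 + 5900·227.0) / 44900 = 2470000/44900 = 55.02 mg/L.
Half-life 0.742 d → k = ln 2 / 0.742 = 0.9342 d⁻¹.
Set 55.02·exp(−k·t) = 27 → t = ln(55.02/27)/k = 65840 s = 18.29 h.
Distance = v·t = 0.48·65840 = 31600 m = 31.60 km.

31.6 km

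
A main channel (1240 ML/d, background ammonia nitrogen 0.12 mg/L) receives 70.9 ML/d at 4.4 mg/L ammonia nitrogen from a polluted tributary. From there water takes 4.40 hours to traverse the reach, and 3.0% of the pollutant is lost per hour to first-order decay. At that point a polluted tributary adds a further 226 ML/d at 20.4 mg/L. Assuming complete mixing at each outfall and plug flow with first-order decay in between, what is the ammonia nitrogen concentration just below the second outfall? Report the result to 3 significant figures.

Mass balance: C = (1240·0.1200 + 70.90·4.400) / 1311 = 460.8/1311 = 0.3515 mg/L; combined flow 1311 ML/d.
3.0%/h lost → k = −ln(1 − 0.03) = 0.03046 h⁻¹.
Applying C = C₀e^(−kt): 0.3515 × 0.8746 = 0.3074 mg/L.
At the second outfall, C = (1311·0.3074 + 226.0·20.40) / (1311 + 226.0) = 3.262 mg/L.

3.26 mg/L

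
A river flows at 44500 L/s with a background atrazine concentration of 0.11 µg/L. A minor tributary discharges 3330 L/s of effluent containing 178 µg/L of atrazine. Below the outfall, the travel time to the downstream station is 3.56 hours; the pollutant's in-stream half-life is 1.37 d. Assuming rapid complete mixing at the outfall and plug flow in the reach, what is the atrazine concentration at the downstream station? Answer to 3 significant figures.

11.6 µg/L

Mass balance: C = (44500·0.1100 + 3330·178.0) / 47830 = 597600/47830 = 12.49 µg/L.
Half-life 1.37 d → k = ln 2 / 1.37 = 0.5059 d⁻¹.
Decay over the reach: 12.49·exp(−kt) = 12.49·0.9277 = 11.59 µg/L.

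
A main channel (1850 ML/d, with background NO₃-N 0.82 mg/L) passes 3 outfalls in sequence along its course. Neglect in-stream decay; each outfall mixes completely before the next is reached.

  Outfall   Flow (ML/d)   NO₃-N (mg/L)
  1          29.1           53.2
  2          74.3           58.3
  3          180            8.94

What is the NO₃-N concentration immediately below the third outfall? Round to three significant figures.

4.22 mg/L

Outfall 1: combined Q = 1879 ML/d; C = (1850·0.8200 + 29.10·53.20)/1879 = 1.631 mg/L.
Outfall 2: combined Q = 1953 ML/d; C = (1879·1.631 + 74.30·58.30)/1953 = 3.787 mg/L.
Outfall 3: combined Q = 2133 ML/d; C = (1953·3.787 + 180.0·8.940)/2133 = 4.221 mg/L.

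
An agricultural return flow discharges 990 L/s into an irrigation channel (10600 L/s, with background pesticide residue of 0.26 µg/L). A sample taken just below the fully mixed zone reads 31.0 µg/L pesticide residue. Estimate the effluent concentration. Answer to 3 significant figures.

Mass balance: 10600·0.2600 + 990.0·Cₑ = 11590·31.00
→ Cₑ = (11590·31.00 − 10600·0.2600) / 990.0 = 360.1 µg/L.

360 µg/L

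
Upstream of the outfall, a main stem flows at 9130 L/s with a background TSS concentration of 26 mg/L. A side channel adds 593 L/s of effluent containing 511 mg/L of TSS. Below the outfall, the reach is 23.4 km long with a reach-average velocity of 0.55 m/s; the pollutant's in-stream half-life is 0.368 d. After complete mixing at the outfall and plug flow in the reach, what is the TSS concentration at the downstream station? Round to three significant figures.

22.0 mg/L

Conservation of mass: C = (9130·26.00 + 593.0·511.0) / 9723 = 540400/9723 = 55.58 mg/L.
Travel time t = 23.4·1000 / 0.55 = 42550 s = 11.82 h.
Half-life 0.368 d → k = ln 2 / 0.368 = 1.884 d⁻¹.
After decay, C = 55.58 × e^(−kt) = 55.58 × 0.3955 = 21.98 mg/L.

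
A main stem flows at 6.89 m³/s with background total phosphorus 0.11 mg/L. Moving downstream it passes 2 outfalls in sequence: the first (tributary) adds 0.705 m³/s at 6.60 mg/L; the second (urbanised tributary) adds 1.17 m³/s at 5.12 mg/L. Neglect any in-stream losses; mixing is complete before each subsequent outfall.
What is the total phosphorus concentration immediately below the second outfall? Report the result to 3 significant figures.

1.30 mg/L

Outfall 1: combined Q = 7.595 m³/s; C = (6.890·0.1100 + 0.7050·6.600)/7.595 = 0.7124 mg/L.
Outfall 2: combined Q = 8.765 m³/s; C = (7.595·0.7124 + 1.170·5.120)/8.765 = 1.301 mg/L.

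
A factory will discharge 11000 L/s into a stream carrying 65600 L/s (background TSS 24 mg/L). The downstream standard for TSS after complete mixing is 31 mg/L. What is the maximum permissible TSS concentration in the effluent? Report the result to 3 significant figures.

72.7 mg/L

At the limit, (Qr·Cr + Qe·Cₑ)/(Qr + Qe) = 31:
Cₑ = (76600·31 − 65600·24.00) / 11000 = 72.75 mg/L.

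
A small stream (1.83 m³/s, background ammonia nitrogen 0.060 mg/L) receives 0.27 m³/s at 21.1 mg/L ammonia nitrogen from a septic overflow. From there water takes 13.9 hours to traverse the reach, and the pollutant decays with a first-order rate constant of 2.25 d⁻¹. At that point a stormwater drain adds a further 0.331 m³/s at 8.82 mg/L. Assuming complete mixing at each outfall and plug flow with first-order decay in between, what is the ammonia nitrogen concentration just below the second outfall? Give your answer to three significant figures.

Mass balance: C = (1.830·0.06000 + 0.2700·21.10) / 2.100 = 5.807/2.100 = 2.765 mg/L; combined flow 2.100 m³/s.
Decay over the reach: 2.765·exp(−kt) = 2.765·0.2717 = 0.7512 mg/L.
At the second outfall, C = (2.100·0.7512 + 0.3310·8.820) / (2.100 + 0.3310) = 1.850 mg/L.

1.85 mg/L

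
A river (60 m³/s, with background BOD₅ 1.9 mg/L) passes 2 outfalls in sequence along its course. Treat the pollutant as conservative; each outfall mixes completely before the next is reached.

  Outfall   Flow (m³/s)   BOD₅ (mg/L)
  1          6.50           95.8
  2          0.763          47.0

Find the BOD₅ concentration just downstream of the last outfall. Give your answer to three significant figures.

11.5 mg/L

Outfall 1: combined Q = 66.50 m³/s; C = (60.00·1.900 + 6.500·95.80)/66.50 = 11.08 mg/L.
Outfall 2: combined Q = 67.26 m³/s; C = (66.50·11.08 + 0.7630·47.00)/67.26 = 11.49 mg/L.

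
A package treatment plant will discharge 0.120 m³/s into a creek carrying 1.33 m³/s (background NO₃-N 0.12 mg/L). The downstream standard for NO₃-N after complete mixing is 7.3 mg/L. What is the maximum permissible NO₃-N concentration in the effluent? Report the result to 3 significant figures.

At the limit, (Qr·Cr + Qe·Cₑ)/(Qr + Qe) = 7.3:
Cₑ = (1.450·7.3 − 1.330·0.1200) / 0.1200 = 86.88 mg/L.

86.9 mg/L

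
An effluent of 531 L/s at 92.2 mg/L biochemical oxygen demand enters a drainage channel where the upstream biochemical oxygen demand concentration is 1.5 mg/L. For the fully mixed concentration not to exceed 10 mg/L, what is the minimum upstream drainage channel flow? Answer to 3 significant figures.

5140 L/s

Set C_mix = 10: (Q·1.500 + 531.0·92.20) / (Q + 531.0) = 10
→ Q = 531.0·(92.20 − 10)/(10 − 1.500) = 5135 L/s.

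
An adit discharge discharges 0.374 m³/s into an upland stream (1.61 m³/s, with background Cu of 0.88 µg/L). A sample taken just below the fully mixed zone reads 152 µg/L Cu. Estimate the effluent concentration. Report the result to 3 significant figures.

Mass balance: 1.610·0.8800 + 0.3740·Cₑ = 1.984·152.0
→ Cₑ = (1.984·152.0 − 1.610·0.8800) / 0.3740 = 802.5 µg/L.

803 µg/L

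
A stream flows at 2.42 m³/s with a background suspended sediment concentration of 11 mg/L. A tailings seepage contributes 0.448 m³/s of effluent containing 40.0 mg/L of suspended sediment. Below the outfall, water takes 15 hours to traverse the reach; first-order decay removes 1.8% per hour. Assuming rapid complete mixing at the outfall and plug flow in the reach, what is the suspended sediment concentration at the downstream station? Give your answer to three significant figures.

Mixed concentration C = ΣQC/ΣQ = (2.420·11.00 + 0.4480·40.00) / 2.868 = 44.54/2.868 = 15.53 mg/L.
1.8%/h lost → k = −ln(1 − 0.018) = 0.01816 h⁻¹.
Decay over the reach: 15.53·exp(−kt) = 15.53·0.7615 = 11.83 mg/L.

11.8 mg/L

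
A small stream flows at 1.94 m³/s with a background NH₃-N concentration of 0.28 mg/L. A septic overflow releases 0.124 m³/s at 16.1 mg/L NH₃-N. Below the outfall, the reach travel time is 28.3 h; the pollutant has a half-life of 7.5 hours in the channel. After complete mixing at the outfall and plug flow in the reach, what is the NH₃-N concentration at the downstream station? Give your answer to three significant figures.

0.0900 mg/L

Conservation of mass: C = (1.940·0.2800 + 0.1240·16.10) / 2.064 = 2.540/2.064 = 1.230 mg/L.
Half-life 7.5 h → k = ln 2 / 7.5 = 0.09242 h⁻¹ = 2.218 d⁻¹.
Applying C = C₀e^(−kt): 1.230 × 0.07313 = 0.08998 mg/L.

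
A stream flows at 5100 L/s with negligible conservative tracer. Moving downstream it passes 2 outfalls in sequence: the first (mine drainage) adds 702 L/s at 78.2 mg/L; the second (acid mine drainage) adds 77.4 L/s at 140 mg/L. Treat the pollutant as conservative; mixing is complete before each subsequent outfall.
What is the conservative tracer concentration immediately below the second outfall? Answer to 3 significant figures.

11.2 mg/L

Below outfall 1: Q → 5802 L/s, C = (5100·0 + 702.0·78.20)/5802 = 9.462 mg/L.
Below outfall 2: Q → 5879 L/s, C = (5802·9.462 + 77.40·140.0)/5879 = 11.18 mg/L.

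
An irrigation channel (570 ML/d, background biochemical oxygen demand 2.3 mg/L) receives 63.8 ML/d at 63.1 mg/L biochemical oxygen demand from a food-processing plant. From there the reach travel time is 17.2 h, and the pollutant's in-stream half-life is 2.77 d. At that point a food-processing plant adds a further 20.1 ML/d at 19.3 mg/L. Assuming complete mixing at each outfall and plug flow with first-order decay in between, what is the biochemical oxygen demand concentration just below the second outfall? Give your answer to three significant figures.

7.41 mg/L

After mixing, C = (570.0·2.300 + 63.80·63.10) / 633.8 = 5337/633.8 = 8.420 mg/L; combined flow 633.8 ML/d.
Half-life 2.77 d → k = ln 2 / 2.77 = 0.2502 d⁻¹.
Decay over the reach: 8.420·exp(−kt) = 8.420·0.8358 = 7.038 mg/L.
Second outfall: C = (633.8·7.038 + 20.10·19.30)/653.9 = 7.415 mg/L.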